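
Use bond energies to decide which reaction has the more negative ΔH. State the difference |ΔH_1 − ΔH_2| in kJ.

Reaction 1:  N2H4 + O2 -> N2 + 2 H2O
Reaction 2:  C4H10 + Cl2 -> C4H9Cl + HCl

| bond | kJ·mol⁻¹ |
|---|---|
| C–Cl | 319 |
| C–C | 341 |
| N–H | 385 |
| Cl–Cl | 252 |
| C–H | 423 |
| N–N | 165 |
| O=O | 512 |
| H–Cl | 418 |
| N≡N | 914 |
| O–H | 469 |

Reaction 1, by 511 kJ

Reaction 1:
  Bonds broken (reactants):
    N–H: 4 × 385 = 1540
    N–N: 1 × 165 = 165
    O=O: 1 × 512 = 512
    Σ(broken) = 2217 kJ
  Bonds formed (products):
    N≡N: 1 × 914 = 914
    O–H: 4 × 469 = 1876
    Σ(formed) = 2790 kJ
  ΔH_1 = 2217 − 2790 = −573 kJ
Reaction 2:
  Bonds broken (reactants):
    C–C: 3 × 341 = 1023
    C–H: 10 × 423 = 4230
    Cl–Cl: 1 × 252 = 252
    Σ(broken) = 5505 kJ
  Bonds formed (products):
    C–C: 3 × 341 = 1023
    C–Cl: 1 × 319 = 319
    C–H: 9 × 423 = 3807
    H–Cl: 1 × 418 = 418
    Σ(formed) = 5567 kJ
  ΔH_2 = 5505 − 5567 = −62 kJ
ΔH_1 − ΔH_2 = −511 kJ, so reaction 1 has the more negative ΔH; |ΔH_1 − ΔH_2| = 511 kJ.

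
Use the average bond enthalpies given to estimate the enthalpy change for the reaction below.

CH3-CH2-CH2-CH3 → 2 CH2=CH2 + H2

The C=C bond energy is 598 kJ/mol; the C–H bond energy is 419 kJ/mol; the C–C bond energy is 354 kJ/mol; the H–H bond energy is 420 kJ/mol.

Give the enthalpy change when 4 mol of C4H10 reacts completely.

ΔH = +1136 kJ

Bonds broken (reactants):
  C–C: 3 × 354 = 1062
  C–H: 10 × 419 = 4190
  Σ(broken) = 5252 kJ
Bonds formed (products):
  C–H: 8 × 419 = 3352
  C=C: 2 × 598 = 1196
  H–H: 1 × 420 = 420
  Σ(formed) = 4968 kJ
ΔH = Σ(broken) − Σ(formed) = 5252 − 4968 = +284 kJ
For 4× the reaction as written: 4 × (+284) = +1136 kJ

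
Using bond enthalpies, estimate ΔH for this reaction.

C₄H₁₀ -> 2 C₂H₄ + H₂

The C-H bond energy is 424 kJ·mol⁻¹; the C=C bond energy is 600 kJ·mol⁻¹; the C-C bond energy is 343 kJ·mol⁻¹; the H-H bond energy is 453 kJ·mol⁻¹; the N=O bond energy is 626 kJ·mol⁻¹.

ΔH ≈ +224 kJ

Bonds broken (reactants):
  C-C: 3 × 343 = 1029
  C-H: 10 × 424 = 4240
  Σ(broken) = 5269 kJ
Bonds formed (products):
  C-H: 8 × 424 = 3392
  C=C: 2 × 600 = 1200
  H-H: 1 × 453 = 453
  Σ(formed) = 5045 kJ
ΔH = Σ(broken) − Σ(formed) = 5269 − 5045 = +224 kJ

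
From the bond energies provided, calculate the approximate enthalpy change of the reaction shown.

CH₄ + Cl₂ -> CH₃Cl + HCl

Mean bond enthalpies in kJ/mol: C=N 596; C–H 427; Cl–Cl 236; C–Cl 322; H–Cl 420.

ΔH ≈ −79 kJ

Bonds broken (reactants):
  C–H: 4 × 427 = 1708
  Cl–Cl: 1 × 236 = 236
  Σ(broken) = 1944 kJ
Bonds formed (products):
  C–Cl: 1 × 322 = 322
  C–H: 3 × 427 = 1281
  H–Cl: 1 × 420 = 420
  Σ(formed) = 2023 kJ
ΔH = Σ(broken) − Σ(formed) = 1944 − 2023 = −79 kJ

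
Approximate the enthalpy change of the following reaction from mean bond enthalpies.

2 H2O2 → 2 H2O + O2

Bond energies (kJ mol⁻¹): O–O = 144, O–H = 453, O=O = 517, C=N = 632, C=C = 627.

ΔH ≈ −229 kJ

Bonds broken (reactants):
  O–H: 4 × 453 = 1812
  O–O: 2 × 144 = 288
  Σ(broken) = 2100 kJ
Bonds formed (products):
  O–H: 4 × 453 = 1812
  O=O: 1 × 517 = 517
  Σ(formed) = 2329 kJ
ΔH = Σ(broken) − Σ(formed) = 2100 − 2329 = −229 kJ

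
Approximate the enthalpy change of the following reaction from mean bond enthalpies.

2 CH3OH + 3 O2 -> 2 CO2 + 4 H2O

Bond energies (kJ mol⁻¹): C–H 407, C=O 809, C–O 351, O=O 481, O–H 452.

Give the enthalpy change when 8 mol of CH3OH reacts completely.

Bonds broken (reactants):
  C–H: 6 × 407 = 2442
  C–O: 2 × 351 = 702
  O–H: 2 × 452 = 904
  O=O: 3 × 481 = 1443
  Σ(broken) = 5491 kJ
Bonds formed (products):
  C=O: 4 × 809 = 3236
  O–H: 8 × 452 = 3616
  Σ(formed) = 6852 kJ
ΔH = Σ(broken) − Σ(formed) = 5491 − 6852 = −1361 kJ
For 4× the reaction as written: 4 × (−1361) = −5444 kJ

ΔH = −5444 kJ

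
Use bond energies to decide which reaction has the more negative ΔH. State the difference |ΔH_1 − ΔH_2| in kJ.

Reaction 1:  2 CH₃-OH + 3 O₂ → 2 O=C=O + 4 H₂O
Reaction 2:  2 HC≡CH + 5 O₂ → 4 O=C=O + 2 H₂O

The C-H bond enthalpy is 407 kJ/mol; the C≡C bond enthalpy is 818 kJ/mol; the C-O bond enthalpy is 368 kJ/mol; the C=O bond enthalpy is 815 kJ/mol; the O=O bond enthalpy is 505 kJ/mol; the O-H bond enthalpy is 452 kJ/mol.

Reaction 2, by 1260 kJ

Reaction 1:
  Bonds broken (reactants):
    C-H: 6 × 407 = 2442
    C-O: 2 × 368 = 736
    O-H: 2 × 452 = 904
    O=O: 3 × 505 = 1515
    Σ(broken) = 5597 kJ
  Bonds formed (products):
    C=O: 4 × 815 = 3260
    O-H: 8 × 452 = 3616
    Σ(formed) = 6876 kJ
  ΔH_1 = 5597 − 6876 = −1279 kJ
Reaction 2:
  Bonds broken (reactants):
    C≡C: 2 × 818 = 1636
    C-H: 4 × 407 = 1628
    O=O: 5 × 505 = 2525
    Σ(broken) = 5789 kJ
  Bonds formed (products):
    C=O: 8 × 815 = 6520
    O-H: 4 × 452 = 1808
    Σ(formed) = 8328 kJ
  ΔH_2 = 5789 − 8328 = −2539 kJ
ΔH_1 − ΔH_2 = +1260 kJ, so reaction 2 has the more negative ΔH; |ΔH_1 − ΔH_2| = 1260 kJ.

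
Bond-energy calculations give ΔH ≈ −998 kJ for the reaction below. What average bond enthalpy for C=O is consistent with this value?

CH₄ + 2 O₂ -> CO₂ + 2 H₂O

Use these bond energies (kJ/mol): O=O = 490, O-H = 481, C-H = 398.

D(C=O) ≈ 823 kJ/mol

Let D be the C=O bond energy.
Σ(broken) = 4×398 + 2×490 = 2572
Σ(formed) = 2×D + 4×481 = 1924 + 2D
ΔH = Σ(broken) − Σ(formed) = (2572) − (1924 + 2D) = +648 − 2D
Setting this equal to −998 kJ gives 2D = 1646, so D = 823 kJ/mol.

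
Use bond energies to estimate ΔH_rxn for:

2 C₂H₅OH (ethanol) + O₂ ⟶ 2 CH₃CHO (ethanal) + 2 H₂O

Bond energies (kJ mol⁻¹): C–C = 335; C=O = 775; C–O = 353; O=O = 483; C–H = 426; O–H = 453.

ΔH ≈ −415 kJ

Bonds broken (reactants):
  C–C: 2 × 335 = 670
  C–H: 10 × 426 = 4260
  C–O: 2 × 353 = 706
  O–H: 2 × 453 = 906
  O=O: 1 × 483 = 483
  Σ(broken) = 7025 kJ
Bonds formed (products):
  C–C: 2 × 335 = 670
  C–H: 8 × 426 = 3408
  C=O: 2 × 775 = 1550
  O–H: 4 × 453 = 1812
  Σ(formed) = 7440 kJ
ΔH = Σ(broken) − Σ(formed) = 7025 − 7440 = −415 kJ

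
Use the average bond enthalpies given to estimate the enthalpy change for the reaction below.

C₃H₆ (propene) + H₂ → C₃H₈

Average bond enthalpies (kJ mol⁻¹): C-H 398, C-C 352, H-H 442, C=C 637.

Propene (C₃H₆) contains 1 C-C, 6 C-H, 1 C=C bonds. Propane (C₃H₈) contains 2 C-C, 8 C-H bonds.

ΔH ≈ −69 kJ

Bonds broken (reactants):
  C-C: 1 × 352 = 352
  C-H: 6 × 398 = 2388
  C=C: 1 × 637 = 637
  H-H: 1 × 442 = 442
  Σ(broken) = 3819 kJ
Bonds formed (products):
  C-C: 2 × 352 = 704
  C-H: 8 × 398 = 3184
  Σ(formed) = 3888 kJ
ΔH = Σ(broken) − Σ(formed) = 3819 − 3888 = −69 kJ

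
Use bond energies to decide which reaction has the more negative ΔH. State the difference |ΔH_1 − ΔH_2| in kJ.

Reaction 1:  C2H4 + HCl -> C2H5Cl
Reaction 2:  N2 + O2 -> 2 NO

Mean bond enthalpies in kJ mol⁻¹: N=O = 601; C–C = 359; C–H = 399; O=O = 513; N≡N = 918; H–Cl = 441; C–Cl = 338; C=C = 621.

Reaction 1, by 263 kJ

Reaction 1:
  Bonds broken (reactants):
    C–H: 4 × 399 = 1596
    C=C: 1 × 621 = 621
    H–Cl: 1 × 441 = 441
    Σ(broken) = 2658 kJ
  Bonds formed (products):
    C–C: 1 × 359 = 359
    C–Cl: 1 × 338 = 338
    C–H: 5 × 399 = 1995
    Σ(formed) = 2692 kJ
  ΔH_1 = 2658 − 2692 = −34 kJ
Reaction 2:
  Bonds broken (reactants):
    N≡N: 1 × 918 = 918
    O=O: 1 × 513 = 513
    Σ(broken) = 1431 kJ
  Bonds formed (products):
    N=O: 2 × 601 = 1202
    Σ(formed) = 1202 kJ
  ΔH_2 = 1431 − 1202 = +229 kJ
ΔH_1 − ΔH_2 = −263 kJ, so reaction 1 has the more negative ΔH; |ΔH_1 − ΔH_2| = 263 kJ.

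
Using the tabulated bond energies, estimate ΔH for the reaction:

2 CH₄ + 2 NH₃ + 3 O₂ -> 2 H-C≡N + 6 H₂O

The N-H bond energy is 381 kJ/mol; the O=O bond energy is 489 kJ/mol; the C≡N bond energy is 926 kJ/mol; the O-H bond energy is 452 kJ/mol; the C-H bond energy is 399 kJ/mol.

ΔH ≈ −1129 kJ

Bonds broken (reactants):
  C-H: 8 × 399 = 3192
  N-H: 6 × 381 = 2286
  O=O: 3 × 489 = 1467
  Σ(broken) = 6945 kJ
Bonds formed (products):
  C≡N: 2 × 926 = 1852
  C-H: 2 × 399 = 798
  O-H: 12 × 452 = 5424
  Σ(formed) = 8074 kJ
ΔH = Σ(broken) − Σ(formed) = 6945 − 8074 = −1129 kJ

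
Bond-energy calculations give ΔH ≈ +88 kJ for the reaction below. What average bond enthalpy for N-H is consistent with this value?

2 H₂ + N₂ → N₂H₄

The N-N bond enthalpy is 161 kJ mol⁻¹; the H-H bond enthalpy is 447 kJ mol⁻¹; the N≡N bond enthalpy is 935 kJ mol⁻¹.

Let D be the N-H bond energy.
Σ(broken) = 2×447 + 1×935 = 1829
Σ(formed) = 4×D + 1×161 = 161 + 4D
ΔH = Σ(broken) − Σ(formed) = (1829) − (161 + 4D) = +1668 − 4D
Setting this equal to +88 kJ gives 4D = 1580, so D = 395 kJ/mol.

D(N-H) ≈ 395 kJ/mol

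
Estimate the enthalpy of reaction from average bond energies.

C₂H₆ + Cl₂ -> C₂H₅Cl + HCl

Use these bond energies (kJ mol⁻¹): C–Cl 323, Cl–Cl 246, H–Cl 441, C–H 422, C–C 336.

Bonds broken (reactants):
  C–C: 1 × 336 = 336
  C–H: 6 × 422 = 2532
  Cl–Cl: 1 × 246 = 246
  Σ(broken) = 3114 kJ
Bonds formed (products):
  C–C: 1 × 336 = 336
  C–Cl: 1 × 323 = 323
  C–H: 5 × 422 = 2110
  H–Cl: 1 × 441 = 441
  Σ(formed) = 3210 kJ
ΔH = Σ(broken) − Σ(formed) = 3114 − 3210 = −96 kJ

ΔH ≈ −96 kJ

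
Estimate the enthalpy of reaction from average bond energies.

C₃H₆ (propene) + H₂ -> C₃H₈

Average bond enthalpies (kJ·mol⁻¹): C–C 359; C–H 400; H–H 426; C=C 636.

Bonds broken (reactants):
  C–C: 1 × 359 = 359
  C–H: 6 × 400 = 2400
  C=C: 1 × 636 = 636
  H–H: 1 × 426 = 426
  Σ(broken) = 3821 kJ
Bonds formed (products):
  C–C: 2 × 359 = 718
  C–H: 8 × 400 = 3200
  Σ(formed) = 3918 kJ
ΔH = Σ(broken) − Σ(formed) = 3821 − 3918 = −97 kJ

ΔH ≈ −97 kJ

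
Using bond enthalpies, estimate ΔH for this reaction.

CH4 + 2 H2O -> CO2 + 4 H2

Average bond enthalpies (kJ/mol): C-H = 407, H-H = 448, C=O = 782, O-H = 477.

ΔH ≈ +180 kJ

Bonds broken (reactants):
  C-H: 4 × 407 = 1628
  O-H: 4 × 477 = 1908
  Σ(broken) = 3536 kJ
Bonds formed (products):
  C=O: 2 × 782 = 1564
  H-H: 4 × 448 = 1792
  Σ(formed) = 3356 kJ
ΔH = Σ(broken) − Σ(formed) = 3536 − 3356 = +180 kJ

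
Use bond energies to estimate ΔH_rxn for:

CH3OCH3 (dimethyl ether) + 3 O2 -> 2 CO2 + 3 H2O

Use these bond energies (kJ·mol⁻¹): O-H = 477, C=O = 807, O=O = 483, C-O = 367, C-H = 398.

Bonds broken (reactants):
  C-H: 6 × 398 = 2388
  C-O: 2 × 367 = 734
  O=O: 3 × 483 = 1449
  Σ(broken) = 4571 kJ
Bonds formed (products):
  C=O: 4 × 807 = 3228
  O-H: 6 × 477 = 2862
  Σ(formed) = 6090 kJ
ΔH = Σ(broken) − Σ(formed) = 4571 − 6090 = −1519 kJ

ΔH ≈ −1519 kJ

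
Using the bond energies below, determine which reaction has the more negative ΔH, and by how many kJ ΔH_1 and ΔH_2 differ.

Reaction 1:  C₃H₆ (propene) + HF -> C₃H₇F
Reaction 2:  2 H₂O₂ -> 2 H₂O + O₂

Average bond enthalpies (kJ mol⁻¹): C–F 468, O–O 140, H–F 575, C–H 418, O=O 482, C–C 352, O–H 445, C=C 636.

Reaction 1:
  Bonds broken (reactants):
    C–C: 1 × 352 = 352
    C–H: 6 × 418 = 2508
    C=C: 1 × 636 = 636
    H–F: 1 × 575 = 575
    Σ(broken) = 4071 kJ
  Bonds formed (products):
    C–C: 2 × 352 = 704
    C–F: 1 × 468 = 468
    C–H: 7 × 418 = 2926
    Σ(formed) = 4098 kJ
  ΔH_1 = 4071 − 4098 = −27 kJ
Reaction 2:
  Bonds broken (reactants):
    O–H: 4 × 445 = 1780
    O–O: 2 × 140 = 280
    Σ(broken) = 2060 kJ
  Bonds formed (products):
    O–H: 4 × 445 = 1780
    O=O: 1 × 482 = 482
    Σ(formed) = 2262 kJ
  ΔH_2 = 2060 − 2262 = −202 kJ
ΔH_1 − ΔH_2 = +175 kJ, so reaction 2 has the more negative ΔH; |ΔH_1 − ΔH_2| = 175 kJ.

Reaction 2, by 175 kJ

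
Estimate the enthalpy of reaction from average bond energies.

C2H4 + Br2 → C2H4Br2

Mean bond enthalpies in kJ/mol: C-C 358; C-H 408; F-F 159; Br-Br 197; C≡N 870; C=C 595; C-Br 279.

ΔH ≈ −124 kJ

Bonds broken (reactants):
  Br-Br: 1 × 197 = 197
  C-H: 4 × 408 = 1632
  C=C: 1 × 595 = 595
  Σ(broken) = 2424 kJ
Bonds formed (products):
  C-Br: 2 × 279 = 558
  C-C: 1 × 358 = 358
  C-H: 4 × 408 = 1632
  Σ(formed) = 2548 kJ
ΔH = Σ(broken) − Σ(formed) = 2424 − 2548 = −124 kJ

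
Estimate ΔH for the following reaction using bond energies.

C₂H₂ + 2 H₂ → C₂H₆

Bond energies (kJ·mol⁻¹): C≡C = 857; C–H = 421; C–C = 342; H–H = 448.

ΔH ≈ −273 kJ

Bonds broken (reactants):
  C≡C: 1 × 857 = 857
  C–H: 2 × 421 = 842
  H–H: 2 × 448 = 896
  Σ(broken) = 2595 kJ
Bonds formed (products):
  C–C: 1 × 342 = 342
  C–H: 6 × 421 = 2526
  Σ(formed) = 2868 kJ
ΔH = Σ(broken) − Σ(formed) = 2595 − 2868 = −273 kJ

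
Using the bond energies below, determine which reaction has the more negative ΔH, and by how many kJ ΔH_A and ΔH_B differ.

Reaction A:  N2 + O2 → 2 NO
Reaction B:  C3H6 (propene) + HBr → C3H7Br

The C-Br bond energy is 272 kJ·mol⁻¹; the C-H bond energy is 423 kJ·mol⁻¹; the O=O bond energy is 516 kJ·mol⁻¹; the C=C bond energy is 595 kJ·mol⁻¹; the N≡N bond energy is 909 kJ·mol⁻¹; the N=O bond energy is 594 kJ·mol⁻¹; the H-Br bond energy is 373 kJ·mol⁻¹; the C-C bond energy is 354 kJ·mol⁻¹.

Reaction B, by 318 kJ

Reaction A:
  Bonds broken (reactants):
    N≡N: 1 × 909 = 909
    O=O: 1 × 516 = 516
    Σ(broken) = 1425 kJ
  Bonds formed (products):
    N=O: 2 × 594 = 1188
    Σ(formed) = 1188 kJ
  ΔH_A = 1425 − 1188 = +237 kJ
Reaction B:
  Bonds broken (reactants):
    C-C: 1 × 354 = 354
    C-H: 6 × 423 = 2538
    C=C: 1 × 595 = 595
    H-Br: 1 × 373 = 373
    Σ(broken) = 3860 kJ
  Bonds formed (products):
    C-Br: 1 × 272 = 272
    C-C: 2 × 354 = 708
    C-H: 7 × 423 = 2961
    Σ(formed) = 3941 kJ
  ΔH_B = 3860 − 3941 = −81 kJ
ΔH_A − ΔH_B = +318 kJ, so reaction B has the more negative ΔH; |ΔH_A − ΔH_B| = 318 kJ.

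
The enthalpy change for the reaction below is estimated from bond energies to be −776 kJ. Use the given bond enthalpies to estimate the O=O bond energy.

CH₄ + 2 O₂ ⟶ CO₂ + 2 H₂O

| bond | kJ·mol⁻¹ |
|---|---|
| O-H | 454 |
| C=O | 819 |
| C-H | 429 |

D(O=O) ≈ 481 kJ/mol

Let D be the O=O bond energy.
Σ(broken) = 4×429 + 2×D = 1716 + 2D
Σ(formed) = 2×819 + 4×454 = 3454
ΔH = Σ(broken) − Σ(formed) = (1716 + 2D) − (3454) = −1738 + 2D
Setting this equal to −776 kJ gives 2D = 962, so D = 481 kJ/mol.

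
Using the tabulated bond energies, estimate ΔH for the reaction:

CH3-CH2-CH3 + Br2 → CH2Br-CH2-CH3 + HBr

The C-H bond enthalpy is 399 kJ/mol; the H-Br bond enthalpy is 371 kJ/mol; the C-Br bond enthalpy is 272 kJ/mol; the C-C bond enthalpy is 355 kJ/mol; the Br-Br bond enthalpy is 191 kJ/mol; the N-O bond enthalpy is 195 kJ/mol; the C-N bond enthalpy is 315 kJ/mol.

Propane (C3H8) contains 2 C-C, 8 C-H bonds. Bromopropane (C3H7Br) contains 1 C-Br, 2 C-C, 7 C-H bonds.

ΔH ≈ −53 kJ

Bonds broken (reactants):
  Br-Br: 1 × 191 = 191
  C-C: 2 × 355 = 710
  C-H: 8 × 399 = 3192
  Σ(broken) = 4093 kJ
Bonds formed (products):
  C-Br: 1 × 272 = 272
  C-C: 2 × 355 = 710
  C-H: 7 × 399 = 2793
  H-Br: 1 × 371 = 371
  Σ(formed) = 4146 kJ
ΔH = Σ(broken) − Σ(formed) = 4093 − 4146 = −53 kJ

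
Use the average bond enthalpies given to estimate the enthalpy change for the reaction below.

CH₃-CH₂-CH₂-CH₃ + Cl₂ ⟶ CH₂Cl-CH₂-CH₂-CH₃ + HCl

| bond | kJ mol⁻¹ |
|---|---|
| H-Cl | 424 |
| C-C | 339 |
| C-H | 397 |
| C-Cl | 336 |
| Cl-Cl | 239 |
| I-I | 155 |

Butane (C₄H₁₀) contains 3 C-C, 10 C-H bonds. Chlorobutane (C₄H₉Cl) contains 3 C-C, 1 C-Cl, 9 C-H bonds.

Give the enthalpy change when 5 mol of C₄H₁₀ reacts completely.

ΔH = −620 kJ

Bonds broken (reactants):
  C-C: 3 × 339 = 1017
  C-H: 10 × 397 = 3970
  Cl-Cl: 1 × 239 = 239
  Σ(broken) = 5226 kJ
Bonds formed (products):
  C-C: 3 × 339 = 1017
  C-Cl: 1 × 336 = 336
  C-H: 9 × 397 = 3573
  H-Cl: 1 × 424 = 424
  Σ(formed) = 5350 kJ
ΔH = Σ(broken) − Σ(formed) = 5226 − 5350 = −124 kJ
For 5× the reaction as written: 5 × (−124) = −620 kJ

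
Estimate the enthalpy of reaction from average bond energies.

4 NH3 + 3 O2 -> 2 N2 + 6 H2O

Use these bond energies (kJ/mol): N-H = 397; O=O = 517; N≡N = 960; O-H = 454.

ΔH ≈ −1053 kJ

Bonds broken (reactants):
  N-H: 12 × 397 = 4764
  O=O: 3 × 517 = 1551
  Σ(broken) = 6315 kJ
Bonds formed (products):
  N≡N: 2 × 960 = 1920
  O-H: 12 × 454 = 5448
  Σ(formed) = 7368 kJ
ΔH = Σ(broken) − Σ(formed) = 6315 − 7368 = −1053 kJ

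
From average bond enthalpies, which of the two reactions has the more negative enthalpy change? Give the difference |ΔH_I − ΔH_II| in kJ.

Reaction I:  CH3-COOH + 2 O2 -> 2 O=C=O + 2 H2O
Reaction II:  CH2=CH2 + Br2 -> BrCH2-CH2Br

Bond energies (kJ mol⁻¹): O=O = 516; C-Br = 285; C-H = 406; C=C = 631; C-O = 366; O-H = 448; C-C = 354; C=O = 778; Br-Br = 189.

Reaction I, by 604 kJ

Reaction I:
  Bonds broken (reactants):
    C-C: 1 × 354 = 354
    C-H: 3 × 406 = 1218
    C-O: 1 × 366 = 366
    C=O: 1 × 778 = 778
    O-H: 1 × 448 = 448
    O=O: 2 × 516 = 1032
    Σ(broken) = 4196 kJ
  Bonds formed (products):
    C=O: 4 × 778 = 3112
    O-H: 4 × 448 = 1792
    Σ(formed) = 4904 kJ
  ΔH_I = 4196 − 4904 = −708 kJ
Reaction II:
  Bonds broken (reactants):
    Br-Br: 1 × 189 = 189
    C-H: 4 × 406 = 1624
    C=C: 1 × 631 = 631
    Σ(broken) = 2444 kJ
  Bonds formed (products):
    C-Br: 2 × 285 = 570
    C-C: 1 × 354 = 354
    C-H: 4 × 406 = 1624
    Σ(formed) = 2548 kJ
  ΔH_II = 2444 − 2548 = −104 kJ
ΔH_I − ΔH_II = −604 kJ, so reaction I has the more negative ΔH; |ΔH_I − ΔH_II| = 604 kJ.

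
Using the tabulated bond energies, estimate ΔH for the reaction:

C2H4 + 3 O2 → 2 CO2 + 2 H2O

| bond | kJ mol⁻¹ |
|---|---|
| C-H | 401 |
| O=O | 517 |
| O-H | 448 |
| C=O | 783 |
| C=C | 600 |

ΔH ≈ −1169 kJ

Bonds broken (reactants):
  C-H: 4 × 401 = 1604
  C=C: 1 × 600 = 600
  O=O: 3 × 517 = 1551
  Σ(broken) = 3755 kJ
Bonds formed (products):
  C=O: 4 × 783 = 3132
  O-H: 4 × 448 = 1792
  Σ(formed) = 4924 kJ
ΔH = Σ(broken) − Σ(formed) = 3755 − 4924 = −1169 kJ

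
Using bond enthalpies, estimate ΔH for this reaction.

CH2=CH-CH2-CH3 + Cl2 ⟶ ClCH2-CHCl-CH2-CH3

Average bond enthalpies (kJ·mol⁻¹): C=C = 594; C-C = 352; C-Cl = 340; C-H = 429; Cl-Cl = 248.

Bonds broken (reactants):
  C-C: 2 × 352 = 704
  C-H: 8 × 429 = 3432
  C=C: 1 × 594 = 594
  Cl-Cl: 1 × 248 = 248
  Σ(broken) = 4978 kJ
Bonds formed (products):
  C-C: 3 × 352 = 1056
  C-Cl: 2 × 340 = 680
  C-H: 8 × 429 = 3432
  Σ(formed) = 5168 kJ
ΔH = Σ(broken) − Σ(formed) = 4978 − 5168 = −190 kJ

ΔH ≈ −190 kJ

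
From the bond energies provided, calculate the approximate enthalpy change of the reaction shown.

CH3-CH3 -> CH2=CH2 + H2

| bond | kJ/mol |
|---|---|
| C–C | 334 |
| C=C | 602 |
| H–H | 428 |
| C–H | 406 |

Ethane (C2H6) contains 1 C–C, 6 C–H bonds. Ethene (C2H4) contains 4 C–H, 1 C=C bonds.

Bonds broken (reactants):
  C–C: 1 × 334 = 334
  C–H: 6 × 406 = 2436
  Σ(broken) = 2770 kJ
Bonds formed (products):
  C–H: 4 × 406 = 1624
  C=C: 1 × 602 = 602
  H–H: 1 × 428 = 428
  Σ(formed) = 2654 kJ
ΔH = Σ(broken) − Σ(formed) = 2770 − 2654 = +116 kJ

ΔH ≈ +116 kJ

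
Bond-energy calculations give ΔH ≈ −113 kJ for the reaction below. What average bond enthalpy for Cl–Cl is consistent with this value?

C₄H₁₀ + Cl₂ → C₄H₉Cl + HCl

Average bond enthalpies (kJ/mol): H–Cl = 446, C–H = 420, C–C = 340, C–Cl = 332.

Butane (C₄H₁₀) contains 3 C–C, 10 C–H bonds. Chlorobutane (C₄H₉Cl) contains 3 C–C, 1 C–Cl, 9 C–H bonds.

Let D be the Cl–Cl bond energy.
Σ(broken) = 3×340 + 10×420 + 1×D = 5220 + D
Σ(formed) = 3×340 + 1×332 + 9×420 + 1×446 = 5578
ΔH = Σ(broken) − Σ(formed) = (5220 + D) − (5578) = −358 + D
Setting this equal to −113 kJ gives D = 245 kJ/mol.

D(Cl–Cl) ≈ 245 kJ/mol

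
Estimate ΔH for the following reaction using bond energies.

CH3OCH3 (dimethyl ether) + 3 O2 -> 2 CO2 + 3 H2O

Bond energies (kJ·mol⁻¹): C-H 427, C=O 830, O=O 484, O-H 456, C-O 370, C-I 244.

ΔH ≈ −1302 kJ

Bonds broken (reactants):
  C-H: 6 × 427 = 2562
  C-O: 2 × 370 = 740
  O=O: 3 × 484 = 1452
  Σ(broken) = 4754 kJ
Bonds formed (products):
  C=O: 4 × 830 = 3320
  O-H: 6 × 456 = 2736
  Σ(formed) = 6056 kJ
ΔH = Σ(broken) − Σ(formed) = 4754 − 6056 = −1302 kJ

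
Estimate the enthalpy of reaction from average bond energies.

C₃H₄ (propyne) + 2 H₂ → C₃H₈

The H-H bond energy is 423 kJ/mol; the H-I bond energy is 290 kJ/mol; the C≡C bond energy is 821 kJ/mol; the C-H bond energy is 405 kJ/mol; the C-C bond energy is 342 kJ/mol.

ΔH ≈ −295 kJ

Bonds broken (reactants):
  C≡C: 1 × 821 = 821
  C-C: 1 × 342 = 342
  C-H: 4 × 405 = 1620
  H-H: 2 × 423 = 846
  Σ(broken) = 3629 kJ
Bonds formed (products):
  C-C: 2 × 342 = 684
  C-H: 8 × 405 = 3240
  Σ(formed) = 3924 kJ
ΔH = Σ(broken) − Σ(formed) = 3629 − 3924 = −295 kJ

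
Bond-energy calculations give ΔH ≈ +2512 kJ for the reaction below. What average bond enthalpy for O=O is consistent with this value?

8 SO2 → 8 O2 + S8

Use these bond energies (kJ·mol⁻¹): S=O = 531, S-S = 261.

Let D be the O=O bond energy.
Σ(broken) = 16×531 = 8496
Σ(formed) = 8×D + 8×261 = 2088 + 8D
ΔH = Σ(broken) − Σ(formed) = (8496) − (2088 + 8D) = +6408 − 8D
Setting this equal to +2512 kJ gives 8D = 3896, so D = 487 kJ/mol.

D(O=O) ≈ 487 kJ/mol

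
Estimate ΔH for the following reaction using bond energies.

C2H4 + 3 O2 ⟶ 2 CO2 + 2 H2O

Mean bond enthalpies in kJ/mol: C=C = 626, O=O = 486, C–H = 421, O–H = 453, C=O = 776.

Bonds broken (reactants):
  C–H: 4 × 421 = 1684
  C=C: 1 × 626 = 626
  O=O: 3 × 486 = 1458
  Σ(broken) = 3768 kJ
Bonds formed (products):
  C=O: 4 × 776 = 3104
  O–H: 4 × 453 = 1812
  Σ(formed) = 4916 kJ
ΔH = Σ(broken) − Σ(formed) = 3768 − 4916 = −1148 kJ

ΔH ≈ −1148 kJ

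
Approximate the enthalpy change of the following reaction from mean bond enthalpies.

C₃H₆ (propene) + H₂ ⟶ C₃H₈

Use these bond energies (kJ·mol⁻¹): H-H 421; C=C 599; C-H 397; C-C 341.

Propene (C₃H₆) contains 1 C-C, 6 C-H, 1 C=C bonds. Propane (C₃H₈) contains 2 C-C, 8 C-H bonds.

Bonds broken (reactants):
  C-C: 1 × 341 = 341
  C-H: 6 × 397 = 2382
  C=C: 1 × 599 = 599
  H-H: 1 × 421 = 421
  Σ(broken) = 3743 kJ
Bonds formed (products):
  C-C: 2 × 341 = 682
  C-H: 8 × 397 = 3176
  Σ(formed) = 3858 kJ
ΔH = Σ(broken) − Σ(formed) = 3743 − 3858 = −115 kJ

ΔH ≈ −115 kJ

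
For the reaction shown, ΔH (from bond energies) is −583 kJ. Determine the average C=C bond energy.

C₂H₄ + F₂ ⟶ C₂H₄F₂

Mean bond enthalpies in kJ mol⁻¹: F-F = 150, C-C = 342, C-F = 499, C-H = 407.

Let D be the C=C bond energy.
Σ(broken) = 4×407 + 1×D + 1×150 = 1778 + D
Σ(formed) = 1×342 + 2×499 + 4×407 = 2968
ΔH = Σ(broken) − Σ(formed) = (1778 + D) − (2968) = −1190 + D
Setting this equal to −583 kJ gives D = 607 kJ/mol.

D(C=C) ≈ 607 kJ/mol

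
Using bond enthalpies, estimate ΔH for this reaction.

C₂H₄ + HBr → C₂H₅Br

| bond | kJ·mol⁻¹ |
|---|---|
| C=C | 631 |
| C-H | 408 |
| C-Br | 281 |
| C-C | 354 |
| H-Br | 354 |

ΔH ≈ −58 kJ

Bonds broken (reactants):
  C-H: 4 × 408 = 1632
  C=C: 1 × 631 = 631
  H-Br: 1 × 354 = 354
  Σ(broken) = 2617 kJ
Bonds formed (products):
  C-Br: 1 × 281 = 281
  C-C: 1 × 354 = 354
  C-H: 5 × 408 = 2040
  Σ(formed) = 2675 kJ
ΔH = Σ(broken) − Σ(formed) = 2617 − 2675 = −58 kJ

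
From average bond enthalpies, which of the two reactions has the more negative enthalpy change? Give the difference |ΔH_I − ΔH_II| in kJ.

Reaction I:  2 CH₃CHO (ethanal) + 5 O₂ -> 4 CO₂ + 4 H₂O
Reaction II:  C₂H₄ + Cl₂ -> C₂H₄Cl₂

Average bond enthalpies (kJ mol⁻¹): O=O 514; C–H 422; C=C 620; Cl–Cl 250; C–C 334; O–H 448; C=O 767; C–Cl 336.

Reaction I, by 1436 kJ

Reaction I:
  Bonds broken (reactants):
    C–C: 2 × 334 = 668
    C–H: 8 × 422 = 3376
    C=O: 2 × 767 = 1534
    O=O: 5 × 514 = 2570
    Σ(broken) = 8148 kJ
  Bonds formed (products):
    C=O: 8 × 767 = 6136
    O–H: 8 × 448 = 3584
    Σ(formed) = 9720 kJ
  ΔH_I = 8148 − 9720 = −1572 kJ
Reaction II:
  Bonds broken (reactants):
    C–H: 4 × 422 = 1688
    C=C: 1 × 620 = 620
    Cl–Cl: 1 × 250 = 250
    Σ(broken) = 2558 kJ
  Bonds formed (products):
    C–C: 1 × 334 = 334
    C–Cl: 2 × 336 = 672
    C–H: 4 × 422 = 1688
    Σ(formed) = 2694 kJ
  ΔH_II = 2558 − 2694 = −136 kJ
ΔH_I − ΔH_II = −1436 kJ, so reaction I has the more negative ΔH; |ΔH_I − ΔH_II| = 1436 kJ.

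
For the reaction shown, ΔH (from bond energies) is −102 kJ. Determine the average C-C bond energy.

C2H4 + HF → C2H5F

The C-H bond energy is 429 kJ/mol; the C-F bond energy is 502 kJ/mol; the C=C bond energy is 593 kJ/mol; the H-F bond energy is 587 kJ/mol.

D(C-C) ≈ 351 kJ/mol

Let D be the C-C bond energy.
Σ(broken) = 4×429 + 1×593 + 1×587 = 2896
Σ(formed) = 1×D + 1×502 + 5×429 = 2647 + D
ΔH = Σ(broken) − Σ(formed) = (2896) − (2647 + D) = +249 − D
Setting this equal to −102 kJ gives D = 351 kJ/mol.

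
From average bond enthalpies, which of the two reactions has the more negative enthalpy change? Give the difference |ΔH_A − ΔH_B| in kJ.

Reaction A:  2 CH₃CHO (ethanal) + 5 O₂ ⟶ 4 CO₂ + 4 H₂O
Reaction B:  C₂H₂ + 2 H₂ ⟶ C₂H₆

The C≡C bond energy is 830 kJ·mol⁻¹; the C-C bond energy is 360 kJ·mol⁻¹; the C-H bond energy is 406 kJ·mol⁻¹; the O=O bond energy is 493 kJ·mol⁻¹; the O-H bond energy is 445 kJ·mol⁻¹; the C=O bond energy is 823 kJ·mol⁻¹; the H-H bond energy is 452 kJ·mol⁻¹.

Reaction A, by 1815 kJ

Reaction A:
  Bonds broken (reactants):
    C-C: 2 × 360 = 720
    C-H: 8 × 406 = 3248
    C=O: 2 × 823 = 1646
    O=O: 5 × 493 = 2465
    Σ(broken) = 8079 kJ
  Bonds formed (products):
    C=O: 8 × 823 = 6584
    O-H: 8 × 445 = 3560
    Σ(formed) = 10144 kJ
  ΔH_A = 8079 − 10144 = −2065 kJ
Reaction B:
  Bonds broken (reactants):
    C≡C: 1 × 830 = 830
    C-H: 2 × 406 = 812
    H-H: 2 × 452 = 904
    Σ(broken) = 2546 kJ
  Bonds formed (products):
    C-C: 1 × 360 = 360
    C-H: 6 × 406 = 2436
    Σ(formed) = 2796 kJ
  ΔH_B = 2546 − 2796 = −250 kJ
ΔH_A − ΔH_B = −1815 kJ, so reaction A has the more negative ΔH; |ΔH_A − ΔH_B| = 1815 kJ.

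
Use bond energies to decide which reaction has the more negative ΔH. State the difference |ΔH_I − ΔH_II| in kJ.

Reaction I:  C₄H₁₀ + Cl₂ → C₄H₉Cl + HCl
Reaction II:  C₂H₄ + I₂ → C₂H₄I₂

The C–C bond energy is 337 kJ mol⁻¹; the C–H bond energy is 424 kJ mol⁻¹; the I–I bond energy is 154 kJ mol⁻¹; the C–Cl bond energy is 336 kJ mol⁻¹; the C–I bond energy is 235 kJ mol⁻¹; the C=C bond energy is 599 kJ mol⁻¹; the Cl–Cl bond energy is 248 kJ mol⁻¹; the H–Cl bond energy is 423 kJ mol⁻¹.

Reaction I:
  Bonds broken (reactants):
    C–C: 3 × 337 = 1011
    C–H: 10 × 424 = 4240
    Cl–Cl: 1 × 248 = 248
    Σ(broken) = 5499 kJ
  Bonds formed (products):
    C–C: 3 × 337 = 1011
    C–Cl: 1 × 336 = 336
    C–H: 9 × 424 = 3816
    H–Cl: 1 × 423 = 423
    Σ(formed) = 5586 kJ
  ΔH_I = 5499 − 5586 = −87 kJ
Reaction II:
  Bonds broken (reactants):
    C–H: 4 × 424 = 1696
    C=C: 1 × 599 = 599
    I–I: 1 × 154 = 154
    Σ(broken) = 2449 kJ
  Bonds formed (products):
    C–C: 1 × 337 = 337
    C–H: 4 × 424 = 1696
    C–I: 2 × 235 = 470
    Σ(formed) = 2503 kJ
  ΔH_II = 2449 − 2503 = −54 kJ
ΔH_I − ΔH_II = −33 kJ, so reaction I has the more negative ΔH; |ΔH_I − ΔH_II| = 33 kJ.

Reaction I, by 33 kJ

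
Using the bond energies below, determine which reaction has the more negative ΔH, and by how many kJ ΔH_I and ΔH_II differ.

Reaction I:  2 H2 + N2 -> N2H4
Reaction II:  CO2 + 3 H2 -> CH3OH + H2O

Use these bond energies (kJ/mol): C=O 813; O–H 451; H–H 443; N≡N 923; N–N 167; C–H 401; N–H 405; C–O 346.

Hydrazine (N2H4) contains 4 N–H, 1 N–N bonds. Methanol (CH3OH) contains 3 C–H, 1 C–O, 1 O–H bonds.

Reaction I:
  Bonds broken (reactants):
    H–H: 2 × 443 = 886
    N≡N: 1 × 923 = 923
    Σ(broken) = 1809 kJ
  Bonds formed (products):
    N–H: 4 × 405 = 1620
    N–N: 1 × 167 = 167
    Σ(formed) = 1787 kJ
  ΔH_I = 1809 − 1787 = +22 kJ
Reaction II:
  Bonds broken (reactants):
    C=O: 2 × 813 = 1626
    H–H: 3 × 443 = 1329
    Σ(broken) = 2955 kJ
  Bonds formed (products):
    C–H: 3 × 401 = 1203
    C–O: 1 × 346 = 346
    O–H: 3 × 451 = 1353
    Σ(formed) = 2902 kJ
  ΔH_II = 2955 − 2902 = +53 kJ
ΔH_I − ΔH_II = −31 kJ, so reaction I has the more negative ΔH; |ΔH_I − ΔH_II| = 31 kJ.

Reaction I, by 31 kJ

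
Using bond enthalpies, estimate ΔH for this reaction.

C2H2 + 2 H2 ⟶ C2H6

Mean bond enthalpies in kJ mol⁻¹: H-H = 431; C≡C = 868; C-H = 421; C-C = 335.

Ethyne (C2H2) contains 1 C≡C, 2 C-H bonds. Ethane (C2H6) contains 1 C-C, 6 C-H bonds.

Bonds broken (reactants):
  C≡C: 1 × 868 = 868
  C-H: 2 × 421 = 842
  H-H: 2 × 431 = 862
  Σ(broken) = 2572 kJ
Bonds formed (products):
  C-C: 1 × 335 = 335
  C-H: 6 × 421 = 2526
  Σ(formed) = 2861 kJ
ΔH = Σ(broken) − Σ(formed) = 2572 − 2861 = −289 kJ

ΔH ≈ −289 kJ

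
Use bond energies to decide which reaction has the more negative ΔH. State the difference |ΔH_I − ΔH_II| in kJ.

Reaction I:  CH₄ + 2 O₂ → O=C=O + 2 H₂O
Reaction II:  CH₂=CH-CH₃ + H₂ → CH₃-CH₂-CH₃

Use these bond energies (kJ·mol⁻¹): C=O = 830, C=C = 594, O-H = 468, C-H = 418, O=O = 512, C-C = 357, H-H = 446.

Reaction I, by 683 kJ

Reaction I:
  Bonds broken (reactants):
    C-H: 4 × 418 = 1672
    O=O: 2 × 512 = 1024
    Σ(broken) = 2696 kJ
  Bonds formed (products):
    C=O: 2 × 830 = 1660
    O-H: 4 × 468 = 1872
    Σ(formed) = 3532 kJ
  ΔH_I = 2696 − 3532 = −836 kJ
Reaction II:
  Bonds broken (reactants):
    C-C: 1 × 357 = 357
    C-H: 6 × 418 = 2508
    C=C: 1 × 594 = 594
    H-H: 1 × 446 = 446
    Σ(broken) = 3905 kJ
  Bonds formed (products):
    C-C: 2 × 357 = 714
    C-H: 8 × 418 = 3344
    Σ(formed) = 4058 kJ
  ΔH_II = 3905 − 4058 = −153 kJ
ΔH_I − ΔH_II = −683 kJ, so reaction I has the more negative ΔH; |ΔH_I − ΔH_II| = 683 kJ.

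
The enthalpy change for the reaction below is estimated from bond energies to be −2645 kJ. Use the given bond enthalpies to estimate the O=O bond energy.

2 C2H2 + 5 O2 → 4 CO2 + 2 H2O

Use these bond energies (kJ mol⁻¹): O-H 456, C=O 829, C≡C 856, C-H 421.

D(O=O) ≈ 483 kJ/mol

Let D be the O=O bond energy.
Σ(broken) = 2×856 + 4×421 + 5×D = 3396 + 5D
Σ(formed) = 8×829 + 4×456 = 8456
ΔH = Σ(broken) − Σ(formed) = (3396 + 5D) − (8456) = −5060 + 5D
Setting this equal to −2645 kJ gives 5D = 2415, so D = 483 kJ/mol.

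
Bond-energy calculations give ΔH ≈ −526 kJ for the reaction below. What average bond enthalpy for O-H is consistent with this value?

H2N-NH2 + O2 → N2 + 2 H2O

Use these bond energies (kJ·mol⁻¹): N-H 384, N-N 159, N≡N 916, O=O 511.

D(O-H) ≈ 454 kJ/mol

Let D be the O-H bond energy.
Σ(broken) = 4×384 + 1×159 + 1×511 = 2206
Σ(formed) = 1×916 + 4×D = 916 + 4D
ΔH = Σ(broken) − Σ(formed) = (2206) − (916 + 4D) = +1290 − 4D
Setting this equal to −526 kJ gives 4D = 1816, so D = 454 kJ/mol.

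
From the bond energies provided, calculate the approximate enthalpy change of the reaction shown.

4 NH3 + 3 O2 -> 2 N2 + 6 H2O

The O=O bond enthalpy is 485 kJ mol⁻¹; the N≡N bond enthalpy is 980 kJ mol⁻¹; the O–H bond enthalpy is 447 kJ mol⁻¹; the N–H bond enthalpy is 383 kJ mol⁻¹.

Bonds broken (reactants):
  N–H: 12 × 383 = 4596
  O=O: 3 × 485 = 1455
  Σ(broken) = 6051 kJ
Bonds formed (products):
  N≡N: 2 × 980 = 1960
  O–H: 12 × 447 = 5364
  Σ(formed) = 7324 kJ
ΔH = Σ(broken) − Σ(formed) = 6051 − 7324 = −1273 kJ

ΔH ≈ −1273 kJ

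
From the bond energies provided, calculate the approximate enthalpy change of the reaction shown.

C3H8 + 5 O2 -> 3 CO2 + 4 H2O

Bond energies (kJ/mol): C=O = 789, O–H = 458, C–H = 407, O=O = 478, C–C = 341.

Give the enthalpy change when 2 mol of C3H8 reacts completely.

Bonds broken (reactants):
  C–C: 2 × 341 = 682
  C–H: 8 × 407 = 3256
  O=O: 5 × 478 = 2390
  Σ(broken) = 6328 kJ
Bonds formed (products):
  C=O: 6 × 789 = 4734
  O–H: 8 × 458 = 3664
  Σ(formed) = 8398 kJ
ΔH = Σ(broken) − Σ(formed) = 6328 − 8398 = −2070 kJ
For 2× the reaction as written: 2 × (−2070) = −4140 kJ

ΔH = −4140 kJ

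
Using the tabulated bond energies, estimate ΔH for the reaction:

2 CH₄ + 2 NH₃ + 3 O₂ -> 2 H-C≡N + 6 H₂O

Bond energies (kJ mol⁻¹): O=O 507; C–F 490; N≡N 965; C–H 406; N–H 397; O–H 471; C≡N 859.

Bonds broken (reactants):
  C–H: 8 × 406 = 3248
  N–H: 6 × 397 = 2382
  O=O: 3 × 507 = 1521
  Σ(broken) = 7151 kJ
Bonds formed (products):
  C≡N: 2 × 859 = 1718
  C–H: 2 × 406 = 812
  O–H: 12 × 471 = 5652
  Σ(formed) = 8182 kJ
ΔH = Σ(broken) − Σ(formed) = 7151 − 8182 = −1031 kJ

ΔH ≈ −1031 kJ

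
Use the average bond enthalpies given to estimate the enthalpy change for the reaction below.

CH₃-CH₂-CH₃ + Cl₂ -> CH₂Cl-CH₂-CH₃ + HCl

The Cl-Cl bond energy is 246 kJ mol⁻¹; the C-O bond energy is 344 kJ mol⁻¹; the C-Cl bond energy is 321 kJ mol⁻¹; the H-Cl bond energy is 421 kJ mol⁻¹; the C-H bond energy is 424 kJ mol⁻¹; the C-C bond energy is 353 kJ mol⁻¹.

Bonds broken (reactants):
  C-C: 2 × 353 = 706
  C-H: 8 × 424 = 3392
  Cl-Cl: 1 × 246 = 246
  Σ(broken) = 4344 kJ
Bonds formed (products):
  C-C: 2 × 353 = 706
  C-Cl: 1 × 321 = 321
  C-H: 7 × 424 = 2968
  H-Cl: 1 × 421 = 421
  Σ(formed) = 4416 kJ
ΔH = Σ(broken) − Σ(formed) = 4344 − 4416 = −72 kJ

ΔH ≈ −72 kJ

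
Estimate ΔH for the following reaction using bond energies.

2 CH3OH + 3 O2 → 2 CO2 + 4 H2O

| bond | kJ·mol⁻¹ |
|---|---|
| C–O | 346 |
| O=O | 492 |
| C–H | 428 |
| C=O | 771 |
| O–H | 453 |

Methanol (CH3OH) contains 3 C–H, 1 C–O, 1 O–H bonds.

Bonds broken (reactants):
  C–H: 6 × 428 = 2568
  C–O: 2 × 346 = 692
  O–H: 2 × 453 = 906
  O=O: 3 × 492 = 1476
  Σ(broken) = 5642 kJ
Bonds formed (products):
  C=O: 4 × 771 = 3084
  O–H: 8 × 453 = 3624
  Σ(formed) = 6708 kJ
ΔH = Σ(broken) − Σ(formed) = 5642 − 6708 = −1066 kJ

ΔH ≈ −1066 kJ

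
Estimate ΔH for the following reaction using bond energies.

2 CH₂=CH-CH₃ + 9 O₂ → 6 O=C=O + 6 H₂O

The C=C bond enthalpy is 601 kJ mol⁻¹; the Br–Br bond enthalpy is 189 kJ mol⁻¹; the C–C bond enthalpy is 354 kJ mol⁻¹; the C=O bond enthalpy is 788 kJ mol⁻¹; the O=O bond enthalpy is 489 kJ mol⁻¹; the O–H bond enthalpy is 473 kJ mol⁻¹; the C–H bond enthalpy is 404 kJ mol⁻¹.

Bonds broken (reactants):
  C–C: 2 × 354 = 708
  C–H: 12 × 404 = 4848
  C=C: 2 × 601 = 1202
  O=O: 9 × 489 = 4401
  Σ(broken) = 11159 kJ
Bonds formed (products):
  C=O: 12 × 788 = 9456
  O–H: 12 × 473 = 5676
  Σ(formed) = 15132 kJ
ΔH = Σ(broken) − Σ(formed) = 11159 − 15132 = −3973 kJ

ΔH ≈ −3973 kJ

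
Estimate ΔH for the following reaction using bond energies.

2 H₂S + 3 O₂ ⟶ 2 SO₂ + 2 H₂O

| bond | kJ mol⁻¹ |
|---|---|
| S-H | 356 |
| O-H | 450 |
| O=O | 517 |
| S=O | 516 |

ΔH ≈ −889 kJ

Bonds broken (reactants):
  O=O: 3 × 517 = 1551
  S-H: 4 × 356 = 1424
  Σ(broken) = 2975 kJ
Bonds formed (products):
  O-H: 4 × 450 = 1800
  S=O: 4 × 516 = 2064
  Σ(formed) = 3864 kJ
ΔH = Σ(broken) − Σ(formed) = 2975 − 3864 = −889 kJ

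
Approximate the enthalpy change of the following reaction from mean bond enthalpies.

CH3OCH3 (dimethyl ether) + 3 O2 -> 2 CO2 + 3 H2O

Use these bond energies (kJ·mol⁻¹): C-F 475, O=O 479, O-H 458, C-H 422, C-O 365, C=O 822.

Bonds broken (reactants):
  C-H: 6 × 422 = 2532
  C-O: 2 × 365 = 730
  O=O: 3 × 479 = 1437
  Σ(broken) = 4699 kJ
Bonds formed (products):
  C=O: 4 × 822 = 3288
  O-H: 6 × 458 = 2748
  Σ(formed) = 6036 kJ
ΔH = Σ(broken) − Σ(formed) = 4699 − 6036 = −1337 kJ

ΔH ≈ −1337 kJ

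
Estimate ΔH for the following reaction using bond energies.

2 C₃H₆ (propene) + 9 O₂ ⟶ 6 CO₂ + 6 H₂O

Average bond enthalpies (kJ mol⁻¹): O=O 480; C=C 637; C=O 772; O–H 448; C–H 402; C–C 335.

ΔH ≈ −3552 kJ

Bonds broken (reactants):
  C–C: 2 × 335 = 670
  C–H: 12 × 402 = 4824
  C=C: 2 × 637 = 1274
  O=O: 9 × 480 = 4320
  Σ(broken) = 11088 kJ
Bonds formed (products):
  C=O: 12 × 772 = 9264
  O–H: 12 × 448 = 5376
  Σ(formed) = 14640 kJ
ΔH = Σ(broken) − Σ(formed) = 11088 − 14640 = −3552 kJ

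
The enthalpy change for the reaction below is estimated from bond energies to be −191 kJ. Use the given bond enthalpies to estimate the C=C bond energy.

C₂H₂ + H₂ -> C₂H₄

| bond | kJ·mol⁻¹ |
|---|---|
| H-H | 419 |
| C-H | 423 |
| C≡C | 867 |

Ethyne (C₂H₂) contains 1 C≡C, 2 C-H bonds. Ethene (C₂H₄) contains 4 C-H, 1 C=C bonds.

Let D be the C=C bond energy.
Σ(broken) = 1×867 + 2×423 + 1×419 = 2132
Σ(formed) = 4×423 + 1×D = 1692 + D
ΔH = Σ(broken) − Σ(formed) = (2132) − (1692 + D) = +440 − D
Setting this equal to −191 kJ gives D = 631 kJ/mol.

D(C=C) ≈ 631 kJ/mol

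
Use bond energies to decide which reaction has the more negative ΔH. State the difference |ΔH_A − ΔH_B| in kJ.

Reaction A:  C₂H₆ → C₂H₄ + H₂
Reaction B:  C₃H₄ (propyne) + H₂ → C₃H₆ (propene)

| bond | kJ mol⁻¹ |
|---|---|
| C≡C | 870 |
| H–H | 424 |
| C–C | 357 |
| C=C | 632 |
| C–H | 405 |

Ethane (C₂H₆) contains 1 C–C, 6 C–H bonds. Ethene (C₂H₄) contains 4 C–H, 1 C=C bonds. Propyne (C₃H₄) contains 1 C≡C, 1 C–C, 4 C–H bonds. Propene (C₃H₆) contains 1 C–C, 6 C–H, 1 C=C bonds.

Reaction B, by 259 kJ

Reaction A:
  Bonds broken (reactants):
    C–C: 1 × 357 = 357
    C–H: 6 × 405 = 2430
    Σ(broken) = 2787 kJ
  Bonds formed (products):
    C–H: 4 × 405 = 1620
    C=C: 1 × 632 = 632
    H–H: 1 × 424 = 424
    Σ(formed) = 2676 kJ
  ΔH_A = 2787 − 2676 = +111 kJ
Reaction B:
  Bonds broken (reactants):
    C≡C: 1 × 870 = 870
    C–C: 1 × 357 = 357
    C–H: 4 × 405 = 1620
    H–H: 1 × 424 = 424
    Σ(broken) = 3271 kJ
  Bonds formed (products):
    C–C: 1 × 357 = 357
    C–H: 6 × 405 = 2430
    C=C: 1 × 632 = 632
    Σ(formed) = 3419 kJ
  ΔH_B = 3271 − 3419 = −148 kJ
ΔH_A − ΔH_B = +259 kJ, so reaction B has the more negative ΔH; |ΔH_A − ΔH_B| = 259 kJ.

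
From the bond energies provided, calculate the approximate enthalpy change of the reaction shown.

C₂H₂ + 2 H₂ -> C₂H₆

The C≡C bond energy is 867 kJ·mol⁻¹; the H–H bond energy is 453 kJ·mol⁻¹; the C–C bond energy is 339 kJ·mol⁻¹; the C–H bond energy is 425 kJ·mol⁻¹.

Bonds broken (reactants):
  C≡C: 1 × 867 = 867
  C–H: 2 × 425 = 850
  H–H: 2 × 453 = 906
  Σ(broken) = 2623 kJ
Bonds formed (products):
  C–C: 1 × 339 = 339
  C–H: 6 × 425 = 2550
  Σ(formed) = 2889 kJ
ΔH = Σ(broken) − Σ(formed) = 2623 − 2889 = −266 kJ

ΔH ≈ −266 kJ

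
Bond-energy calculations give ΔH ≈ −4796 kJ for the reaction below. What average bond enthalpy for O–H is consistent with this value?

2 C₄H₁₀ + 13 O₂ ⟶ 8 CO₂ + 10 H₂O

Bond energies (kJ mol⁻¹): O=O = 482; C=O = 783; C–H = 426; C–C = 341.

D(O–H) ≈ 455 kJ/mol

Let D be the O–H bond energy.
Σ(broken) = 6×341 + 20×426 + 13×482 = 16832
Σ(formed) = 16×783 + 20×D = 12528 + 20D
ΔH = Σ(broken) − Σ(formed) = (16832) − (12528 + 20D) = +4304 − 20D
Setting this equal to −4796 kJ gives 20D = 9100, so D = 455 kJ/mol.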